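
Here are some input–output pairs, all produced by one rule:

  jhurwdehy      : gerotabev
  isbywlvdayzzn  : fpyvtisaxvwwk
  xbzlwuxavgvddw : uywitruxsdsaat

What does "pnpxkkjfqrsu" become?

mkmuhhgcnopr

The transformation: shift every letter 3 places backward in the alphabet (wrapping around).
Applying that to "pnpxkkjfqrsu" gives "mkmuhhgcnopr".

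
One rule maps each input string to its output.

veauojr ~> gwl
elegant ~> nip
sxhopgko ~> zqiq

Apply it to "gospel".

Rule — shift every letter 2 places forward in the alphabet (wrapping around), then keep every other character starting from the second (positions 2nd, 4th, 6th, ...).
Applying both steps to "gospel": "iqurgn", then "qrn".

qrn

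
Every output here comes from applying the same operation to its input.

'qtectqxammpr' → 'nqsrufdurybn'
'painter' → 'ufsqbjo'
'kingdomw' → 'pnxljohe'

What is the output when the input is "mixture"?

In each case the input is transformed by: shift every letter 1 place forward in the alphabet (wrapping around), then move the last 3 characters to the front (rotate right by 3).
On "mixture": the first step gives "njyuvsf", and the second then gives "vsfnjyu".

vsfnjyu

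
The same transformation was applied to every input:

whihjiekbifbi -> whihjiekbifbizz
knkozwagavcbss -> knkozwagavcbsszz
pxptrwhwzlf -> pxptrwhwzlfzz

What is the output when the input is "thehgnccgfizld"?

The rule is to append "zz".
Applying that to "thehgnccgfizld" gives "thehgnccgfizldzz".

thehgnccgfizldzz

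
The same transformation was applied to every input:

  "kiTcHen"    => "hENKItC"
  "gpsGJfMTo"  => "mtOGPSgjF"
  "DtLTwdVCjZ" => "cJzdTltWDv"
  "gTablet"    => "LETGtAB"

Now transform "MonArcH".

RChmONa

In each case the input is transformed by: move the last 3 characters to the front (rotate right by 3), then flip the case of every letter.
"MonArcH" → "rcHMonA" → "RChmONa".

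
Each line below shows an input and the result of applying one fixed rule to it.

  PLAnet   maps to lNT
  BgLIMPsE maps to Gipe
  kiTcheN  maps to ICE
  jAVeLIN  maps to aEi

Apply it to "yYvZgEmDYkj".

Looking at the pairs, the operation is to flip the case of every letter, then keep every other character starting from the second (positions 2nd, 4th, 6th, ...).
Applying both steps to "yYvZgEmDYkj": "YyVzGeMdyKJ", then "yzedK".

yzedK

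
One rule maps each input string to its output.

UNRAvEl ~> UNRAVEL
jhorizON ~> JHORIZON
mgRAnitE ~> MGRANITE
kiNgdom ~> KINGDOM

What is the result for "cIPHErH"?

Each output is the input with this applied: convert every letter to uppercase.
For "cIPHErH" the result is "CIPHERH".

CIPHERH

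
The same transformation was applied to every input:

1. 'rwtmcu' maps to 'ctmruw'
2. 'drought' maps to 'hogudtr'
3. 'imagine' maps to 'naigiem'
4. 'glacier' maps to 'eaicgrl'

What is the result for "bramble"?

labmber

The pattern: take characters alternately from the front and the back (1st, last, 2nd, 2nd-last, ...), then move the first 3 characters to the end (rotate left by 3).
Working it through for "bramble": intermediate "berlabm", final "labmber".
(Check on "drought": → "dtrhogu" → "hogudtr" ✓)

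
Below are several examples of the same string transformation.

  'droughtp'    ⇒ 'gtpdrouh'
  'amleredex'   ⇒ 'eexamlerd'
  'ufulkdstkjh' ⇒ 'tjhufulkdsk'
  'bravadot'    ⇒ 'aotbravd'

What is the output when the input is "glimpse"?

mseglip

Rule — move the last 3 characters to the front (rotate right by 3), then swap the first and last characters.
Working it through for "glimpse": intermediate "pseglim", final "mseglip".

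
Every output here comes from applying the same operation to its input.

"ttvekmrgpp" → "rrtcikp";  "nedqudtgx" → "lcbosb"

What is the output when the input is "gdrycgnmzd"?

ebpwael

The transformation: delete the last 3 characters, then shift every letter 2 places backward in the alphabet (wrapping around).
Starting from "gdrycgnmzd": after the first operation, "gdrycgn"; after the second, "ebpwael".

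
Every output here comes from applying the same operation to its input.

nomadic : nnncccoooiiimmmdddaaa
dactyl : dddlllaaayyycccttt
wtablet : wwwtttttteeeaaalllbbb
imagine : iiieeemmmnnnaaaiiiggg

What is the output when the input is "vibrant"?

vvvtttiiinnnbbbaaarrr

In each case the input is transformed by: take characters alternately from the front and the back (1st, last, 2nd, 2nd-last, ...), then repeat every character 3 times.
On "vibrant": the first step gives "vtinbar", and the second then gives "vvvtttiiinnnbbbaaarrr".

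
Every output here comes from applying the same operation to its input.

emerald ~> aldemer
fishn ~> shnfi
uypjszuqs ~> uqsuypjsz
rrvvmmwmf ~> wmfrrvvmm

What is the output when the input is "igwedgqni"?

The pattern: move the last 3 characters to the front (rotate right by 3).
"igwedgqni" → "qniigwedg".

qniigwedg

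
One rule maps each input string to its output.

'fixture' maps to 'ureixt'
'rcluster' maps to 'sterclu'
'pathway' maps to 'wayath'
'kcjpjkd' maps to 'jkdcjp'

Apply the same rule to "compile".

Rule — delete the first character, then move the first 3 characters to the end (rotate left by 3).
"compile" → "ileomp".
(Check on "kcjpjkd": → "cjpjkd" → "jkdcjp" ✓)

ileomp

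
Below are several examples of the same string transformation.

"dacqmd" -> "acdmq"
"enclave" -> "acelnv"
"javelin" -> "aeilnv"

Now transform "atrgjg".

ggjrt

In each case the input is transformed by: delete the first character, then sort the characters into alphabetical order.
So "atrgjg" becomes "ggjrt".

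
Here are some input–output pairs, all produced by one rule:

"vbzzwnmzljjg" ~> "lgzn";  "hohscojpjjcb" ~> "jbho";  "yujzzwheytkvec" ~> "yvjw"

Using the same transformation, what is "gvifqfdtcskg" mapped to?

Rule — keep one character in every 3, starting at position 3 (positions 3rd, 6th, 9th, ...), then swap the front and back halves of the string.
Starting from "gvifqfdtcskg": after the first operation, "ifcg"; after the second, "cgif".

cgif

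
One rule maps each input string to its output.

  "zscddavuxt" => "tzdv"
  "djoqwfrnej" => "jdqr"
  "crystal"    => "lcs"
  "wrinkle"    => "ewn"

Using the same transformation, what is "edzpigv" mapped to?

vep

The pattern: keep one character in every 3, starting at position 1 (positions 1st, 4th, 7th, ...), then move the last character to the front.
Working it through for "edzpigv": intermediate "epv", final "vep".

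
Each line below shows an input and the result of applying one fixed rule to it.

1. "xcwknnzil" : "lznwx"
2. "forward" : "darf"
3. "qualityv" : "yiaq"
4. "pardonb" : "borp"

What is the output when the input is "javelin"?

nlvj

The transformation: keep every other character starting from the first (positions 1st, 3rd, 5th, ...), then reverse the string.
"javelin" → "jvln" → "nlvj".
(Check on "pardonb": → "prob" → "borp" ✓)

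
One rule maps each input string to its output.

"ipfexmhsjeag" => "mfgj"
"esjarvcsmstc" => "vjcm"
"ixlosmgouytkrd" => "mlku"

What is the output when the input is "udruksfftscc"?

srct

Looking at the pairs, the operation is to keep one character in every 3, starting at position 3 (positions 3rd, 6th, 9th, ...), then swap each adjacent pair of characters (1↔2, 3↔4, ...).
Starting from "udruksfftscc": after the first operation, "rstc"; after the second, "srct".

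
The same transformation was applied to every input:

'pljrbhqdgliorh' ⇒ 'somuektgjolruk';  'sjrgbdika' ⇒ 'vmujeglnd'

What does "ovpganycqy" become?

rysjdqbftb

Looking at the pairs, the operation is to shift every letter 3 places forward in the alphabet (wrapping around).
For "ovpganycqy" the result is "rysjdqbftb".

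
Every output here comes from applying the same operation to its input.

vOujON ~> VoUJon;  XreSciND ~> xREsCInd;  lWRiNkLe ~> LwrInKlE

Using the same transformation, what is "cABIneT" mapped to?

In each case the input is transformed by: flip the case of every letter.
So "cABIneT" becomes "CabiNEt".

CabiNEt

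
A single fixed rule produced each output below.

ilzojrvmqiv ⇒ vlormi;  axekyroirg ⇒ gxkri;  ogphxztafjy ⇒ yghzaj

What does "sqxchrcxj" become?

jqcrx

The pattern: move the last character to the front, then keep every other character starting from the first (positions 1st, 3rd, 5th, ...).
So "sqxchrcxj" becomes "jqcrx".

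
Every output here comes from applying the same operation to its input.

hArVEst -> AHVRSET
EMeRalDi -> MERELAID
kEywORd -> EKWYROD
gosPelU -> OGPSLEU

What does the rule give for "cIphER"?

The rule is to swap each adjacent pair of characters (1↔2, 3↔4, ...), then convert every letter to uppercase.
"cIphER" → "IchpRE" → "ICHPRE".

ICHPRE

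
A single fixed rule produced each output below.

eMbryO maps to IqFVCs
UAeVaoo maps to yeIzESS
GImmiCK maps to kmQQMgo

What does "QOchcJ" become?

In each case the input is transformed by: flip the case of every letter, then shift every letter 4 places forward in the alphabet (wrapping around).
For "QOchcJ", step one produces "qoCHCj"; step two turns that into "usGLGn".

usGLGn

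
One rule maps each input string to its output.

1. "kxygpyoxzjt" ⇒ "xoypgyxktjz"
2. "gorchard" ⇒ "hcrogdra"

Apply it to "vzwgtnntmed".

tnntgwzvdem

In each case the input is transformed by: move the last 3 characters to the front (rotate right by 3), then reverse the string.
Applying both steps to "vzwgtnntmed": "medvzwgtnnt", then "tnntgwzvdem".
(Check on "gorchard": → "ardgorch" → "hcrogdra" ✓)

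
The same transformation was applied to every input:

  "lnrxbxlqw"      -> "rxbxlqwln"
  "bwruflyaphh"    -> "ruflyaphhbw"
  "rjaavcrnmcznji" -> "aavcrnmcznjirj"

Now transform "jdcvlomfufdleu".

Each output is the input with this applied: move the first 2 characters to the end (rotate left by 2).
On "jdcvlomfufdleu" that produces "cvlomfufdleujd".

cvlomfufdleujd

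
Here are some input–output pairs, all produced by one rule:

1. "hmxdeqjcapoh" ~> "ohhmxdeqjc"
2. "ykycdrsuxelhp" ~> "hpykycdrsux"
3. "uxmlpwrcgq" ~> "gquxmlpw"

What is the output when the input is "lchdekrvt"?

vtlchde

In each case the input is transformed by: move the last 2 characters to the front (rotate right by 2), then delete the last 2 characters.
On "lchdekrvt" that produces "vtlchde".
(Check on "ykycdrsuxelhp": → "hpykycdrsuxel" → "hpykycdrsux" ✓)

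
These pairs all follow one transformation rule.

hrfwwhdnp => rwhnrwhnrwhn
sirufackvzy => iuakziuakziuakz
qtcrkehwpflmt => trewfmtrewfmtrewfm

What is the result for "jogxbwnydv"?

Each output is the input with this applied: keep every other character starting from the second (positions 2nd, 4th, 6th, ...), then write the whole string 3 times in a row.
For "jogxbwnydv" the result is "oxwyvoxwyvoxwyv".

oxwyvoxwyvoxwyv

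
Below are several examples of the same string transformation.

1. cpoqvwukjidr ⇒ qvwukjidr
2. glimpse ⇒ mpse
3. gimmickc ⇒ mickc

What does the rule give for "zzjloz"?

loz

What's happening: delete the first 3 characters.
So "zzjloz" becomes "loz".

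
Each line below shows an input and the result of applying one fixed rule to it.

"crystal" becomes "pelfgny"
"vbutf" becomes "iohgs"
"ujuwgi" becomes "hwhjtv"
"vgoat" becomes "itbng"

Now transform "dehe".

qrur

The transformation: shift every letter 13 places forward in the alphabet (wrapping around) — i.e. ROT13.
"dehe" → "qrur".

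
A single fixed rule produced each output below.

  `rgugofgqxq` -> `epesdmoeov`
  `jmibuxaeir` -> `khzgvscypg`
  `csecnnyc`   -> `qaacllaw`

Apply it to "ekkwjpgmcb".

icuinhkeza

What's happening: swap each adjacent pair of characters (1↔2, 3↔4, ...), then shift every letter 2 places backward in the alphabet (wrapping around).
Applying that to "ekkwjpgmcb" gives "icuinhkeza".
(Check on "rgugofgqxq": → "grgufoqgqx" → "epesdmoeov" ✓)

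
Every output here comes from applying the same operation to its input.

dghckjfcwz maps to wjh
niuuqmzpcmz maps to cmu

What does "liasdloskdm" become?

Rule — keep one character in every 3, starting at position 3 (positions 3rd, 6th, 9th, ...), then reverse the string.
For "liasdloskdm" the result is "kla".
(Check on "niuuqmzpcmz": → "umc" → "cmu" ✓)

kla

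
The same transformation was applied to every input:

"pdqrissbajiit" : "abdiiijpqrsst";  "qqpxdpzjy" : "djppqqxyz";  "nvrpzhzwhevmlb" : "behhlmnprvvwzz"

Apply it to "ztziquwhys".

hiqstuwyzz

The rule is to sort the characters into alphabetical order.
On "ztziquwhys" that produces "hiqstuwyzz".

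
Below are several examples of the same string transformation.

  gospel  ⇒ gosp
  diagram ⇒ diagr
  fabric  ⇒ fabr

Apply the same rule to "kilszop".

Looking at the pairs, the operation is to delete the last 2 characters.
Applying that to "kilszop" gives "kilsz".

kilsz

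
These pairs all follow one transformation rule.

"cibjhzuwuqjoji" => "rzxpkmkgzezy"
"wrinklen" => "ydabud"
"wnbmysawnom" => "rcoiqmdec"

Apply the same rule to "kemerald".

cuhqbt

In each case the input is transformed by: shift every letter 10 places backward in the alphabet (wrapping around), then delete the first 2 characters.
For "kemerald", step one produces "aucuhqbt"; step two turns that into "cuhqbt".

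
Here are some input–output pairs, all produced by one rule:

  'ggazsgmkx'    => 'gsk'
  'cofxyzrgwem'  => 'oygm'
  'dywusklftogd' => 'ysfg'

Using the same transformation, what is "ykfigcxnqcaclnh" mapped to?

The rule is to keep one character in every 3, starting at position 2 (positions 2nd, 5th, 8th, ...).
Applying that to "ykfigcxnqcaclnh" gives "kgnan".

kgnan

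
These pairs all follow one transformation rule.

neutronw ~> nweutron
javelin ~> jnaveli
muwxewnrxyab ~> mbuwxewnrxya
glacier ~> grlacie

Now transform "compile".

ceompil

Rule — swap the first and last characters, then move the last character to the front.
Working it through for "compile": intermediate "eompilc", final "ceompil".
(Check on "neutronw": → "weutronn" → "nweutron" ✓)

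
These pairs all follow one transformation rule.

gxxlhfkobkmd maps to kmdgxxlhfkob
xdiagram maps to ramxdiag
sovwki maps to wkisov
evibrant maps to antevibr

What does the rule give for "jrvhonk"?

onkjrvh

In each case the input is transformed by: move the last 3 characters to the front (rotate right by 3).
Applying that to "jrvhonk" gives "onkjrvh".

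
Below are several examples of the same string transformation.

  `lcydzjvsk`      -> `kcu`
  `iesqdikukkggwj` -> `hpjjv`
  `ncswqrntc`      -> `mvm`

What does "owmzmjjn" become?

nyi

The transformation: keep one character in every 3, starting at position 1 (positions 1st, 4th, 7th, ...), then shift every letter 1 place backward in the alphabet (wrapping around).
"owmzmjjn" → "ozj" → "nyi".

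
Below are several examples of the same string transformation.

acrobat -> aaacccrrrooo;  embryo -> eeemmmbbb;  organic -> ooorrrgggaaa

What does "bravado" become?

What's happening: delete the last 3 characters, then repeat every character 3 times.
"bravado" → "brav" → "bbbrrraaavvv".
(Check on "embryo": → "emb" → "eeemmmbbb" ✓)

bbbrrraaavvv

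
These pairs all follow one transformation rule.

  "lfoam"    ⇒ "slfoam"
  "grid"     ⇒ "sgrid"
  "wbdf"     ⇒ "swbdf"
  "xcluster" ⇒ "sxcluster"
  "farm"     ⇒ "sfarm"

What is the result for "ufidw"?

The transformation: prepend "s".
"ufidw" → "sufidw".

sufidw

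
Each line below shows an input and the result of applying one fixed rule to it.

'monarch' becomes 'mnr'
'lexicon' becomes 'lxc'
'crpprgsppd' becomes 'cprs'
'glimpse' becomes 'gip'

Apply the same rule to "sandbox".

snb

Each output is the input with this applied: delete the last 2 characters, then keep every other character starting from the first (positions 1st, 3rd, 5th, ...).
For "sandbox", step one produces "sandb"; step two turns that into "snb".
(Check on "monarch": → "monar" → "mnr" ✓)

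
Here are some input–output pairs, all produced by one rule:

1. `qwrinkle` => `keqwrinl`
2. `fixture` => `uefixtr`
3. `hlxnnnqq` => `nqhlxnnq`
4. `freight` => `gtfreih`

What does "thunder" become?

Rule — move the last 2 characters to the front (rotate right by 2), then swap the first and last characters.
Doing the same to "thunder": "drthune".
(Check on "fixture": → "refixtu" → "uefixtr" ✓)

drthune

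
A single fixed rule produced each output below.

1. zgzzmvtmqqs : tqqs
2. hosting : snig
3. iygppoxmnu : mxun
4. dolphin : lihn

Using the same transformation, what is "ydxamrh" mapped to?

Looking at the pairs, the operation is to swap each adjacent pair of characters (1↔2, 3↔4, ...), then keep only the last 4 characters.
Starting from "ydxamrh": after the first operation, "dyaxrmh"; after the second, "xrmh".

xrmh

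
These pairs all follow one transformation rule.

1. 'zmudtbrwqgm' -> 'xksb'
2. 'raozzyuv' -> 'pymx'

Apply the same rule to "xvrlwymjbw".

Rule — shift every letter 2 places backward in the alphabet (wrapping around), then keep only the first 4 characters.
For "xvrlwymjbw" the result is "vtpj".

vtpj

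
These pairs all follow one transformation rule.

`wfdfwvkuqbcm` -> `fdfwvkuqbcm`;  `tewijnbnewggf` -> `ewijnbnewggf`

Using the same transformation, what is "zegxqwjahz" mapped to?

Each output is the input with this applied: delete the first character.
Applying that to "zegxqwjahz" gives "egxqwjahz".

egxqwjahz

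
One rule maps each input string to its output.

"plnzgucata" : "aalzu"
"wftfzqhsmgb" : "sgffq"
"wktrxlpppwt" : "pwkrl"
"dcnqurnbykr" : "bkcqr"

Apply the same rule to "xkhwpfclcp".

Rule — keep every other character starting from the second (positions 2nd, 4th, 6th, ...), then move the first 3 characters to the end (rotate left by 3).
Applying both steps to "xkhwpfclcp": "kwflp", then "lpkwf".

lpkwf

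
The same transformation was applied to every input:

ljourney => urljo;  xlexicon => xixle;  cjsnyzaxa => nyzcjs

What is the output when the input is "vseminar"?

The pattern: delete the last 3 characters, then move the first 3 characters to the end (rotate left by 3).
Starting from "vseminar": after the first operation, "vsemi"; after the second, "mivse".

mivse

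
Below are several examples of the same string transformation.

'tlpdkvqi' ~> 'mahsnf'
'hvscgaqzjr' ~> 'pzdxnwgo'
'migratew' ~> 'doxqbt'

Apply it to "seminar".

jfkxo

Each output is the input with this applied: shift every letter 3 places backward in the alphabet (wrapping around), then delete the first 2 characters.
Working it through for "seminar": intermediate "pbjfkxo", final "jfkxo".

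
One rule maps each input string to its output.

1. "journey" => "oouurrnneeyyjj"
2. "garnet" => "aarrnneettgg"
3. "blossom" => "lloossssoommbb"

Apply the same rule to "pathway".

In each case the input is transformed by: move the first character to the end, then double every character.
For "pathway", step one produces "athwayp"; step two turns that into "aatthhwwaayypp".
(Check on "garnet": → "arnetg" → "aarrnneettgg" ✓)

aatthhwwaayypp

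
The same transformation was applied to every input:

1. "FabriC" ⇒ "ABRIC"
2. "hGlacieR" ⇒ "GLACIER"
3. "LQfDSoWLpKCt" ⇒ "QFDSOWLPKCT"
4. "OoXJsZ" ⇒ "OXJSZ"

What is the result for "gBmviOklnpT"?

Looking at the pairs, the operation is to delete the first character, then convert every letter to uppercase.
"gBmviOklnpT" → "BMVIOKLNPT".

BMVIOKLNPT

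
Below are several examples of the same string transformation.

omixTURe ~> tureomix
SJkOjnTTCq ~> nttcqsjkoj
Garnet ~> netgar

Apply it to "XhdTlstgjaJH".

tgjajhxhdtls

The rule is to swap the front and back halves of the string, then convert every letter to lowercase.
On "XhdTlstgjaJH": the first step gives "tgjaJHXhdTls", and the second then gives "tgjajhxhdtls".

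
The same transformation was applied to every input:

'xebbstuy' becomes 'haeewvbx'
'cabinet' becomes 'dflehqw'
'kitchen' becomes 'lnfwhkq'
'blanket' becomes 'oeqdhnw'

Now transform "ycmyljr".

Each output is the input with this applied: swap each adjacent pair of characters (1↔2, 3↔4, ...), then shift every letter 3 places forward in the alphabet (wrapping around).
On "ycmyljr" that produces "fbbpmou".

fbbpmou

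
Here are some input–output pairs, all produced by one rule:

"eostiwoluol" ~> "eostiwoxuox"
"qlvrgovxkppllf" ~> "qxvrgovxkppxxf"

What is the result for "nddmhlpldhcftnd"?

Rule — replace every "l" with "x".
So "nddmhlpldhcftnd" becomes "nddmhxpxdhcftnd".

nddmhxpxdhcftnd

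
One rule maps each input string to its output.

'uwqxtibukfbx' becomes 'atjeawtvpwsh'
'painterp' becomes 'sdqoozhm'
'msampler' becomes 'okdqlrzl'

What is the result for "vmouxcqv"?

wbpuulnt

Rule — swap the front and back halves of the string, then shift every letter 1 place backward in the alphabet (wrapping around).
On "vmouxcqv": the first step gives "xcqvvmou", and the second then gives "wbpuulnt".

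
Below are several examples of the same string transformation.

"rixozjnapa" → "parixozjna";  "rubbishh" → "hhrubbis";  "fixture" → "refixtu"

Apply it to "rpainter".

What's happening: move the last 2 characters to the front (rotate right by 2).
"rpainter" → "errpaint".

errpaint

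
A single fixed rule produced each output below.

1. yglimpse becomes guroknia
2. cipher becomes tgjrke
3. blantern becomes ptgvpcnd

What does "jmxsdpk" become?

In each case the input is transformed by: shift every letter 2 places forward in the alphabet (wrapping around), then reverse the string.
On "jmxsdpk": the first step gives "lozufrm", and the second then gives "mrfuzol".

mrfuzol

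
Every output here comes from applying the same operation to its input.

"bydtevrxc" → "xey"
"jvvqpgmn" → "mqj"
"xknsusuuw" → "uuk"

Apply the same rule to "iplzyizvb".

The pattern: reverse the string, then keep one character in every 3, starting at position 2 (positions 2nd, 5th, 8th, ...).
For "iplzyizvb", step one produces "bvziyzlpi"; step two turns that into "vyp".

vyp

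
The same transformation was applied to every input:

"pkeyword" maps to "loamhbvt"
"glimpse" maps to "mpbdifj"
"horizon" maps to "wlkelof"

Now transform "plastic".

In each case the input is transformed by: shift every letter 3 places backward in the alphabet (wrapping around), then move the last 3 characters to the front (rotate right by 3).
On "plastic" that produces "qfzmixp".

qfzmixp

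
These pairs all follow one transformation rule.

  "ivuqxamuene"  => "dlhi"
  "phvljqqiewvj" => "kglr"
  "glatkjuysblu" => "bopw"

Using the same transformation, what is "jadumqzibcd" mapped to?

Rule — keep one character in every 3, starting at position 1 (positions 1st, 4th, 7th, ...), then shift every letter 5 places backward in the alphabet (wrapping around).
"jadumqzibcd" → "juzc" → "epux".
(Check on "glatkjuysblu": → "gtub" → "bopw" ✓)

epux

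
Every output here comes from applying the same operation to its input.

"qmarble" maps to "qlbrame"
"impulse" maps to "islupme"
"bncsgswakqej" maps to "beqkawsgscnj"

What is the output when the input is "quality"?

qtilauy

The transformation: reverse the string, then swap the first and last characters.
On "quality": the first step gives "ytilauq", and the second then gives "qtilauy".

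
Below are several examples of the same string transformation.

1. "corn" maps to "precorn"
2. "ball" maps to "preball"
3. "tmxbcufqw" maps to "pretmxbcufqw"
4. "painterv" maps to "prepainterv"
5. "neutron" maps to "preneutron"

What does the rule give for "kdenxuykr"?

What's happening: prepend "pre".
On "kdenxuykr" that produces "prekdenxuykr".

prekdenxuykr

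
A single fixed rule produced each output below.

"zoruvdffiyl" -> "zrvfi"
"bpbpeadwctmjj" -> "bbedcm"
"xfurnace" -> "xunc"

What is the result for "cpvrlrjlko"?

Each output is the input with this applied: swap each adjacent pair of characters (1↔2, 3↔4, ...), then keep every other character starting from the second (positions 2nd, 4th, 6th, ...).
For "cpvrlrjlko", step one produces "pcrvrlljok"; step two turns that into "cvljk".

cvljk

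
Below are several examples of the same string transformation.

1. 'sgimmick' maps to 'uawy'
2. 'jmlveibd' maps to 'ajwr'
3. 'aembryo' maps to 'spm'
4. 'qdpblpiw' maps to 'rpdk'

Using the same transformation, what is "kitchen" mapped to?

wqs

The pattern: shift every letter 12 places backward in the alphabet (wrapping around), then keep every other character starting from the second (positions 2nd, 4th, 6th, ...).
Applying both steps to "kitchen": "ywhqvsb", then "wqs".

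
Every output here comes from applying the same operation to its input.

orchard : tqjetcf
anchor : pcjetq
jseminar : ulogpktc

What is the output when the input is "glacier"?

In each case the input is transformed by: swap each adjacent pair of characters (1↔2, 3↔4, ...), then shift every letter 2 places forward in the alphabet (wrapping around).
For "glacier" the result is "niecgkt".

niecgkt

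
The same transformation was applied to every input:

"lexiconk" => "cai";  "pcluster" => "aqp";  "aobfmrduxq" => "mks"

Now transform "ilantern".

The rule is to keep one character in every 3, starting at position 2 (positions 2nd, 5th, 8th, ...), then shift every letter 2 places backward in the alphabet (wrapping around).
Applying both steps to "ilantern": "ltn", then "jrl".

jrl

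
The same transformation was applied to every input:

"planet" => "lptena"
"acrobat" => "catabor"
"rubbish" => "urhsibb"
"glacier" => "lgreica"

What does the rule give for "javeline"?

Each output is the input with this applied: move the first 2 characters to the end (rotate left by 2), then reverse the string.
"javeline" → "velineja" → "ajenilev".

ajenilev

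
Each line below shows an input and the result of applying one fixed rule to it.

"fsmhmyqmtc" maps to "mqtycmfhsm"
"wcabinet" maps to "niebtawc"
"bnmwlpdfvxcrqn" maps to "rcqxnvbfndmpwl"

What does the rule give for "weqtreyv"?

In each case the input is transformed by: move the last 3 characters to the front (rotate right by 3), then take characters alternately from the front and the back (1st, last, 2nd, 2nd-last, ...).
Starting from "weqtreyv": after the first operation, "eyvweqtr"; after the second, "erytvqwe".

erytvqwe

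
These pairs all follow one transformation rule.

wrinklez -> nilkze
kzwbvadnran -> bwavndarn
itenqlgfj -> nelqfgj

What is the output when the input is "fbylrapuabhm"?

The pattern: swap each adjacent pair of characters (1↔2, 3↔4, ...), then delete the first 2 characters.
Starting from "fbylrapuabhm": after the first operation, "bflyarupbamh"; after the second, "lyarupbamh".

lyarupbamh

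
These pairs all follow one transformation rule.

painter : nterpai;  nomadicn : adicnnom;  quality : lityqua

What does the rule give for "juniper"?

iperjun

Rule — move the first 3 characters to the end (rotate left by 3).
Doing the same to "juniper": "iperjun".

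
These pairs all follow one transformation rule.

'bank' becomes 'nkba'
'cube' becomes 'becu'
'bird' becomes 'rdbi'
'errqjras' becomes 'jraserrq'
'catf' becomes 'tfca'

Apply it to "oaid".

The rule is to swap the front and back halves of the string.
Applying that to "oaid" gives "idoa".

idoa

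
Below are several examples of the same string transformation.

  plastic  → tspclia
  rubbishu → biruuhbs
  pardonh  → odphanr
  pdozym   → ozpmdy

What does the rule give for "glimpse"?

pmgelsi

The rule is to take characters alternately from the front and the back (1st, last, 2nd, 2nd-last, ...), then move the last 2 characters to the front (rotate right by 2).
Applying both steps to "glimpse": "gelsipm", then "pmgelsi".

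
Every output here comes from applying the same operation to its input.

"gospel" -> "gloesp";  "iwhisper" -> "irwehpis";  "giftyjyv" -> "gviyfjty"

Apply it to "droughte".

dertohug

Each output is the input with this applied: take characters alternately from the front and the back (1st, last, 2nd, 2nd-last, ...).
So "droughte" becomes "dertohug".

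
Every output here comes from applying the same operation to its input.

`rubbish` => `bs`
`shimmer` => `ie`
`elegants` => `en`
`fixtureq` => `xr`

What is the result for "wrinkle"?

il

What's happening: keep one character in every 3, starting at position 3 (positions 3rd, 6th, 9th, ...).
For "wrinkle" the result is "il".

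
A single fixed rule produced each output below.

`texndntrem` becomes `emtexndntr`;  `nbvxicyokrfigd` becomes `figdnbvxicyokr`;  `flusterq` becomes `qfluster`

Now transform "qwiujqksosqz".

sqzqwiujqkso

The rule is to move the first 3 characters to the end (rotate left by 3), then swap the front and back halves of the string.
On "qwiujqksosqz": the first step gives "ujqksosqzqwi", and the second then gives "sqzqwiujqkso".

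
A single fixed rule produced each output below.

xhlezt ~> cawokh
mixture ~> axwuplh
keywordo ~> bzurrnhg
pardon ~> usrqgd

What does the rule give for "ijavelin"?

Looking at the pairs, the operation is to sort the characters into reverse alphabetical order, then shift every letter 3 places forward in the alphabet (wrapping around).
Starting from "ijavelin": after the first operation, "vnljiiea"; after the second, "yqomllhd".
(Check on "keywordo": → "ywrooked" → "bzurrnhg" ✓)

yqomllhd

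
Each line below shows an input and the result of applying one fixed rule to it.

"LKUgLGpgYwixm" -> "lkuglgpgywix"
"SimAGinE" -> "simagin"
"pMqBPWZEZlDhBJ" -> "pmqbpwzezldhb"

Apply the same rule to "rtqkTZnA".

The transformation: delete the last character, then convert every letter to lowercase.
Starting from "rtqkTZnA": after the first operation, "rtqkTZn"; after the second, "rtqktzn".
(Check on "SimAGinE": → "SimAGin" → "simagin" ✓)

rtqktzn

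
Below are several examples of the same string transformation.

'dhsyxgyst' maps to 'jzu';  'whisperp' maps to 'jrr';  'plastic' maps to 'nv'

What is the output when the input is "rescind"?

gk

The rule is to shift every letter 2 places forward in the alphabet (wrapping around), then keep one character in every 3, starting at position 2 (positions 2nd, 5th, 8th, ...).
Applying both steps to "rescind": "tguekpf", then "gk".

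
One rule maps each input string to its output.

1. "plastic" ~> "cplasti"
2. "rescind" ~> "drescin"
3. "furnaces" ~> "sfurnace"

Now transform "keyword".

The rule is to move the last character to the front.
Applying that to "keyword" gives "dkeywor".

dkeywor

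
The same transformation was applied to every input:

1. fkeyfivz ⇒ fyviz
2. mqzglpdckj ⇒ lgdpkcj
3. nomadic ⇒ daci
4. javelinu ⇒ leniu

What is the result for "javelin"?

leni

Rule — delete the first 3 characters, then swap each adjacent pair of characters (1↔2, 3↔4, ...).
Starting from "javelin": after the first operation, "elin"; after the second, "leni".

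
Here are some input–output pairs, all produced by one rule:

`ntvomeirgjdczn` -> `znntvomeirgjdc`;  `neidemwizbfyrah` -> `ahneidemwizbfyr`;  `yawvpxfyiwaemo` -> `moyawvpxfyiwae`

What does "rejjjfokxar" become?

Rule — move the last 2 characters to the front (rotate right by 2).
So "rejjjfokxar" becomes "arrejjjfokx".

arrejjjfokx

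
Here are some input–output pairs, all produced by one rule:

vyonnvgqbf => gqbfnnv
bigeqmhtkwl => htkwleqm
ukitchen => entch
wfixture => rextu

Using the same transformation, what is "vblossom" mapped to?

omoss

Each output is the input with this applied: delete the first 3 characters, then move the first 3 characters to the end (rotate left by 3).
Working it through for "vblossom": intermediate "ossom", final "omoss".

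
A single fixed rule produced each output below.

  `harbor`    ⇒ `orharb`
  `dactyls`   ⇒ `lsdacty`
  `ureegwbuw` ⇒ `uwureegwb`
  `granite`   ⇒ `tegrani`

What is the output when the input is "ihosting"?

The pattern: move the last 2 characters to the front (rotate right by 2).
On "ihosting" that produces "ngihosti".

ngihosti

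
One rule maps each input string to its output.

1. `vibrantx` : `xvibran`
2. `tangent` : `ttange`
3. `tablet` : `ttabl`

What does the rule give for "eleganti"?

ielegan

The transformation: move the last character to the front, then delete the last character.
So "eleganti" becomes "ielegan".
(Check on "tablet": → "ttable" → "ttabl" ✓)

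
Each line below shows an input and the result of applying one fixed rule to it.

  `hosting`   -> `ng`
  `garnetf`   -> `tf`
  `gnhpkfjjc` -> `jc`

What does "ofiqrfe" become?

Rule — keep only the last 2 characters.
"ofiqrfe" → "fe".

fe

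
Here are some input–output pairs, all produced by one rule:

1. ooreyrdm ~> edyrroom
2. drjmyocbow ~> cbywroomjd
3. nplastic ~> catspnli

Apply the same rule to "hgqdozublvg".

dbzvuqolhgg

The rule is to sort the characters into reverse alphabetical order, then move the last 2 characters to the front (rotate right by 2).
"hgqdozublvg" → "dbzvuqolhgg".
(Check on "ooreyrdm": → "yrroomed" → "edyrroom" ✓)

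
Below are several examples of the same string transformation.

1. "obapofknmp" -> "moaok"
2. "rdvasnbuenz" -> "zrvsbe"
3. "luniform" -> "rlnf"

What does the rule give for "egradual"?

aerd

Rule — keep every other character starting from the first (positions 1st, 3rd, 5th, ...), then move the last character to the front.
"egradual" → "erda" → "aerd".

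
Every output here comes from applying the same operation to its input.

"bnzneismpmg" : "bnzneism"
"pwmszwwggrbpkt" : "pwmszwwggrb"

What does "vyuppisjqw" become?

vyuppis

What's happening: delete the last 3 characters.
On "vyuppisjqw" that produces "vyuppis".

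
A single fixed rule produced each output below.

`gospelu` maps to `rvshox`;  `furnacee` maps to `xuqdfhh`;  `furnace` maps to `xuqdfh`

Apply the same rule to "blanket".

odqnhw

Each output is the input with this applied: delete the first character, then shift every letter 3 places forward in the alphabet (wrapping around).
For "blanket" the result is "odqnhw".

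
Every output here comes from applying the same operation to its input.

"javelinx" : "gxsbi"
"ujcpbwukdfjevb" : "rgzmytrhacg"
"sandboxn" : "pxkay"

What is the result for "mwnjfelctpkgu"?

What's happening: delete the last 3 characters, then shift every letter 3 places backward in the alphabet (wrapping around).
Starting from "mwnjfelctpkgu": after the first operation, "mwnjfelctp"; after the second, "jtkgcbizqm".
(Check on "ujcpbwukdfjevb": → "ujcpbwukdfj" → "rgzmytrhacg" ✓)

jtkgcbizqm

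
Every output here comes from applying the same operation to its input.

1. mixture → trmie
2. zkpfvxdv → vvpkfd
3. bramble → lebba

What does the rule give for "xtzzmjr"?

The rule is to sort the characters into reverse alphabetical order, then delete the first 2 characters.
For "xtzzmjr", step one produces "zzxtrmj"; step two turns that into "xtrmj".
(Check on "zkpfvxdv": → "zxvvpkfd" → "vvpkfd" ✓)

xtrmj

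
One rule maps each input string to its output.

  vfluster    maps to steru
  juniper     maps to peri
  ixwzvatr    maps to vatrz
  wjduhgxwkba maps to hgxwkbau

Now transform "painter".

Each output is the input with this applied: delete the first 3 characters, then move the first character to the end.
Working it through for "painter": intermediate "nter", final "tern".

tern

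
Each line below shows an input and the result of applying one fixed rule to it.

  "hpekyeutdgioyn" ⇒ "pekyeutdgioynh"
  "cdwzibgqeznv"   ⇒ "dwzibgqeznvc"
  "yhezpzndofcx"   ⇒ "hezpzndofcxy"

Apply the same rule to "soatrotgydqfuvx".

oatrotgydqfuvxs

The pattern: move the first character to the end.
For "soatrotgydqfuvx" the result is "oatrotgydqfuvxs".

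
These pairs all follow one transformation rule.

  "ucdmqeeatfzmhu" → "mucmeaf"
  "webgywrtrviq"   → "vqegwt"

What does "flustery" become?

The rule is to keep every other character starting from the second (positions 2nd, 4th, 6th, ...), then move the last 2 characters to the front (rotate right by 2).
Working it through for "flustery": intermediate "lsey", final "eyls".

eyls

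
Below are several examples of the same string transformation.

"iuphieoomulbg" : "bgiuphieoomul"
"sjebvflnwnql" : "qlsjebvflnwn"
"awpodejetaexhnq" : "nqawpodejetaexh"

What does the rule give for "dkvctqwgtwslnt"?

Looking at the pairs, the operation is to move the last 2 characters to the front (rotate right by 2).
On "dkvctqwgtwslnt" that produces "ntdkvctqwgtwsl".

ntdkvctqwgtwsl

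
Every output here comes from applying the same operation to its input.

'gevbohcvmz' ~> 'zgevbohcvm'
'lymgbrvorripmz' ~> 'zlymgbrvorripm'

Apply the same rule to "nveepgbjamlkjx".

The transformation: move the last character to the front.
"nveepgbjamlkjx" → "xnveepgbjamlkj".

xnveepgbjamlkj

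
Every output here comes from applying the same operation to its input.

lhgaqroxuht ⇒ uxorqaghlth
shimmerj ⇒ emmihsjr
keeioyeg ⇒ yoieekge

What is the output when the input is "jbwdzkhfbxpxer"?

xpxbfhkzdwbjre

The pattern: reverse the string, then move the first 2 characters to the end (rotate left by 2).
"jbwdzkhfbxpxer" → "rexpxbfhkzdwbj" → "xpxbfhkzdwbjre".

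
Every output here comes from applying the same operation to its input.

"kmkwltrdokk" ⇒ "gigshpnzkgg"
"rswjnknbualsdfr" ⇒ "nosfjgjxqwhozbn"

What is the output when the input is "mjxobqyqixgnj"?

Looking at the pairs, the operation is to shift every letter 4 places backward in the alphabet (wrapping around).
For "mjxobqyqixgnj" the result is "iftkxmumetcjf".

iftkxmumetcjf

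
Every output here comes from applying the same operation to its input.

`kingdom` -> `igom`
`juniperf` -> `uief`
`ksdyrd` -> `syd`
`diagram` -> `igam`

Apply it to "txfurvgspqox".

What's happening: swap each adjacent pair of characters (1↔2, 3↔4, ...), then keep every other character starting from the first (positions 1st, 3rd, 5th, ...).
Working it through for "txfurvgspqox": intermediate "xtufvrsgqpxo", final "xuvsqx".

xuvsqx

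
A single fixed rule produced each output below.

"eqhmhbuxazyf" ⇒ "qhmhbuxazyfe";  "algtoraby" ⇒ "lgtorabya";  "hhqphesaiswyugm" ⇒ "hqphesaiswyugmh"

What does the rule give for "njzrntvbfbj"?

Each output is the input with this applied: move the first character to the end.
"njzrntvbfbj" → "jzrntvbfbjn".

jzrntvbfbjn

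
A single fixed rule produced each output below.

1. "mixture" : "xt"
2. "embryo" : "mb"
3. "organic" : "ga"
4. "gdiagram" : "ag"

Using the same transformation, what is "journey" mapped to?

ur

The pattern: move the last 3 characters to the front (rotate right by 3), then keep only the last 2 characters.
"journey" → "neyjour" → "ur".
(Check on "embryo": → "ryoemb" → "mb" ✓)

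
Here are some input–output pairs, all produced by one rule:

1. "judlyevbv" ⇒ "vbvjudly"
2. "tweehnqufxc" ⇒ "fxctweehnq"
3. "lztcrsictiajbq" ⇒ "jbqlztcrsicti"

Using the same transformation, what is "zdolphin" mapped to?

hinzdol

What's happening: move the last 3 characters to the front (rotate right by 3), then delete the last character.
"zdolphin" → "hinzdolp" → "hinzdol".
(Check on "judlyevbv": → "vbvjudlye" → "vbvjudly" ✓)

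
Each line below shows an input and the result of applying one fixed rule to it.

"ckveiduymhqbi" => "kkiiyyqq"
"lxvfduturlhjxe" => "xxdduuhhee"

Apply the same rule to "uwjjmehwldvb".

The transformation: keep one character in every 3, starting at position 2 (positions 2nd, 5th, 8th, ...), then double every character.
Working it through for "uwjjmehwldvb": intermediate "wmwv", final "wwmmwwvv".

wwmmwwvv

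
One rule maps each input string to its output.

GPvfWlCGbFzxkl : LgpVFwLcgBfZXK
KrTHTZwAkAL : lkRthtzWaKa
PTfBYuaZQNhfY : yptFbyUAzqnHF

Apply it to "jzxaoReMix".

The transformation: move the last character to the front, then flip the case of every letter.
For "jzxaoReMix", step one produces "xjzxaoReMi"; step two turns that into "XJZXAOrEmI".
(Check on "GPvfWlCGbFzxkl": → "lGPvfWlCGbFzxk" → "LgpVFwLcgBfZXK" ✓)

XJZXAOrEmI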